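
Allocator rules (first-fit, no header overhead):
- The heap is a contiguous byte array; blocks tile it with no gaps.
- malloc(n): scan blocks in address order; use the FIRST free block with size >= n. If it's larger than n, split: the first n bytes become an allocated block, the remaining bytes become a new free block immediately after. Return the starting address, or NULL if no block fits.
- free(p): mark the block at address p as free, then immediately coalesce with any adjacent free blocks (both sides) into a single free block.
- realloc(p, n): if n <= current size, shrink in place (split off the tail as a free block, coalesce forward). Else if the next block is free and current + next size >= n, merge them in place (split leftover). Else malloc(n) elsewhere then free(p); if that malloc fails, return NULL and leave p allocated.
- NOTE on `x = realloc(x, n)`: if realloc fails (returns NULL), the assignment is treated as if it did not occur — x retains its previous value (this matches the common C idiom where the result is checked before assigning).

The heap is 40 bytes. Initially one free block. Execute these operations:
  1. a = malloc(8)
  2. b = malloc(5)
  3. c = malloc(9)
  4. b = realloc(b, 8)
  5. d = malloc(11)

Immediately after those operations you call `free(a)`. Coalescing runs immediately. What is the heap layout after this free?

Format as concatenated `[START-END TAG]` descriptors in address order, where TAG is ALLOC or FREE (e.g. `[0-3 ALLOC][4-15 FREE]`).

Answer: [0-12 FREE][13-21 ALLOC][22-29 ALLOC][30-39 FREE]

Derivation:
Op 1: a = malloc(8) -> a = 0; heap: [0-7 ALLOC][8-39 FREE]
Op 2: b = malloc(5) -> b = 8; heap: [0-7 ALLOC][8-12 ALLOC][13-39 FREE]
Op 3: c = malloc(9) -> c = 13; heap: [0-7 ALLOC][8-12 ALLOC][13-21 ALLOC][22-39 FREE]
Op 4: b = realloc(b, 8) -> b = 22; heap: [0-7 ALLOC][8-12 FREE][13-21 ALLOC][22-29 ALLOC][30-39 FREE]
Op 5: d = malloc(11) -> d = NULL; heap: [0-7 ALLOC][8-12 FREE][13-21 ALLOC][22-29 ALLOC][30-39 FREE]
free(a): a = 0 -> block [0-7 ALLOC]; mark free, coalesce with adjacent free neighbors -> [0-12 FREE][13-21 ALLOC][22-29 ALLOC][30-39 FREE]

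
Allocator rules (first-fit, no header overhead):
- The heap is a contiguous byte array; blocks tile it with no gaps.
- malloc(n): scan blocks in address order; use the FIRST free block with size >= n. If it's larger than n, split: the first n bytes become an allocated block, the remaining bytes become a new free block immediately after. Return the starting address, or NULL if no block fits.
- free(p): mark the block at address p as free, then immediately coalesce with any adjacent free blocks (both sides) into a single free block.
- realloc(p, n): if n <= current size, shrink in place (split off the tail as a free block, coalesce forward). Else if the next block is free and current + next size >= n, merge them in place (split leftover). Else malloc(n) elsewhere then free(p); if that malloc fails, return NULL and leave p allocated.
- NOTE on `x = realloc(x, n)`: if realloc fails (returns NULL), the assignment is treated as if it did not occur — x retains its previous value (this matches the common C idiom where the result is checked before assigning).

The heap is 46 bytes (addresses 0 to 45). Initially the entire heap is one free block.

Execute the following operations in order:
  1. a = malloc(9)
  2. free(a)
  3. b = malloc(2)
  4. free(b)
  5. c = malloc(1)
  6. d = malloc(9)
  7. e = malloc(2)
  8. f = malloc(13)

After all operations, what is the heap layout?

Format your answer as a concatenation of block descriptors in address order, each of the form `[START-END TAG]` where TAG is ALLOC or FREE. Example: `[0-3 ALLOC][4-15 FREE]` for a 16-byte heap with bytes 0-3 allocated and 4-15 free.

Op 1: a = malloc(9) -> a = 0; heap: [0-8 ALLOC][9-45 FREE]
Op 2: free(a) -> (freed a); heap: [0-45 FREE]
Op 3: b = malloc(2) -> b = 0; heap: [0-1 ALLOC][2-45 FREE]
Op 4: free(b) -> (freed b); heap: [0-45 FREE]
Op 5: c = malloc(1) -> c = 0; heap: [0-0 ALLOC][1-45 FREE]
Op 6: d = malloc(9) -> d = 1; heap: [0-0 ALLOC][1-9 ALLOC][10-45 FREE]
Op 7: e = malloc(2) -> e = 10; heap: [0-0 ALLOC][1-9 ALLOC][10-11 ALLOC][12-45 FREE]
Op 8: f = malloc(13) -> f = 12; heap: [0-0 ALLOC][1-9 ALLOC][10-11 ALLOC][12-24 ALLOC][25-45 FREE]

Answer: [0-0 ALLOC][1-9 ALLOC][10-11 ALLOC][12-24 ALLOC][25-45 FREE]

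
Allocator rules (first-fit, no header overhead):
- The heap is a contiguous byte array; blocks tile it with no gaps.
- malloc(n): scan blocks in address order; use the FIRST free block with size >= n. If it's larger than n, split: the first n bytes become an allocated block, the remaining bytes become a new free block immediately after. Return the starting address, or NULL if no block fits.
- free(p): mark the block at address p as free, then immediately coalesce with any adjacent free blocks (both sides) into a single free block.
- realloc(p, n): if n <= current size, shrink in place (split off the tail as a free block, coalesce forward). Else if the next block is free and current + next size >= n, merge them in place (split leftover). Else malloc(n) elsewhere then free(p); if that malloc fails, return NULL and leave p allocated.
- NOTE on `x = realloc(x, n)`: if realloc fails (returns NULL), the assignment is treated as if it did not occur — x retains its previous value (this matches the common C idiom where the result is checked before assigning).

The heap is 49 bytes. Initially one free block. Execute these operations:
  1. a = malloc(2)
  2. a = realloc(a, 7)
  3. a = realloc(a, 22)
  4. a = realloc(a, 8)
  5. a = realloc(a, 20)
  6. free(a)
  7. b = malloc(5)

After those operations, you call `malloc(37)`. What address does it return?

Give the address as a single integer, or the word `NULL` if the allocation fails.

Answer: 5

Derivation:
Op 1: a = malloc(2) -> a = 0; heap: [0-1 ALLOC][2-48 FREE]
Op 2: a = realloc(a, 7) -> a = 0; heap: [0-6 ALLOC][7-48 FREE]
Op 3: a = realloc(a, 22) -> a = 0; heap: [0-21 ALLOC][22-48 FREE]
Op 4: a = realloc(a, 8) -> a = 0; heap: [0-7 ALLOC][8-48 FREE]
Op 5: a = realloc(a, 20) -> a = 0; heap: [0-19 ALLOC][20-48 FREE]
Op 6: free(a) -> (freed a); heap: [0-48 FREE]
Op 7: b = malloc(5) -> b = 0; heap: [0-4 ALLOC][5-48 FREE]
malloc(37): first-fit scan over [0-4 ALLOC][5-48 FREE] -> 5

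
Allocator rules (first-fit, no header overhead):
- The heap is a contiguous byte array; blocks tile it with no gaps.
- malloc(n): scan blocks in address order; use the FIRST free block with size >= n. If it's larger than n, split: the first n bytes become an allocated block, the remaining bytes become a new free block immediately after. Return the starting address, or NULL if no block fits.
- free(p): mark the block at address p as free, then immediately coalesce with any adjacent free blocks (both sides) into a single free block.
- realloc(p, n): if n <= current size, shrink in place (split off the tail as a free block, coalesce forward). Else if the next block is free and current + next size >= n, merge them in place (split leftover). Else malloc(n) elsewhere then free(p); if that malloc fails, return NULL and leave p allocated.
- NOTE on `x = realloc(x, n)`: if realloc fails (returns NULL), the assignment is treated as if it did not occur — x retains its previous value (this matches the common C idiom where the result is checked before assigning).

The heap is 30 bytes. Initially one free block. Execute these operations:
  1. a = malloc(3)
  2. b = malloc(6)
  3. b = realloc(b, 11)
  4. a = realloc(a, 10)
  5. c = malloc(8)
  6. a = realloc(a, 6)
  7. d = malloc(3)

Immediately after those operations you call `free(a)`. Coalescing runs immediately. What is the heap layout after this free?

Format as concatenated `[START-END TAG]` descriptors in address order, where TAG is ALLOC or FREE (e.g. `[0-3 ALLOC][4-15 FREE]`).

Answer: [0-2 ALLOC][3-13 ALLOC][14-29 FREE]

Derivation:
Op 1: a = malloc(3) -> a = 0; heap: [0-2 ALLOC][3-29 FREE]
Op 2: b = malloc(6) -> b = 3; heap: [0-2 ALLOC][3-8 ALLOC][9-29 FREE]
Op 3: b = realloc(b, 11) -> b = 3; heap: [0-2 ALLOC][3-13 ALLOC][14-29 FREE]
Op 4: a = realloc(a, 10) -> a = 14; heap: [0-2 FREE][3-13 ALLOC][14-23 ALLOC][24-29 FREE]
Op 5: c = malloc(8) -> c = NULL; heap: [0-2 FREE][3-13 ALLOC][14-23 ALLOC][24-29 FREE]
Op 6: a = realloc(a, 6) -> a = 14; heap: [0-2 FREE][3-13 ALLOC][14-19 ALLOC][20-29 FREE]
Op 7: d = malloc(3) -> d = 0; heap: [0-2 ALLOC][3-13 ALLOC][14-19 ALLOC][20-29 FREE]
free(a): a = 14 -> block [14-19 ALLOC]; mark free, coalesce with adjacent free neighbors -> [0-2 ALLOC][3-13 ALLOC][14-29 FREE]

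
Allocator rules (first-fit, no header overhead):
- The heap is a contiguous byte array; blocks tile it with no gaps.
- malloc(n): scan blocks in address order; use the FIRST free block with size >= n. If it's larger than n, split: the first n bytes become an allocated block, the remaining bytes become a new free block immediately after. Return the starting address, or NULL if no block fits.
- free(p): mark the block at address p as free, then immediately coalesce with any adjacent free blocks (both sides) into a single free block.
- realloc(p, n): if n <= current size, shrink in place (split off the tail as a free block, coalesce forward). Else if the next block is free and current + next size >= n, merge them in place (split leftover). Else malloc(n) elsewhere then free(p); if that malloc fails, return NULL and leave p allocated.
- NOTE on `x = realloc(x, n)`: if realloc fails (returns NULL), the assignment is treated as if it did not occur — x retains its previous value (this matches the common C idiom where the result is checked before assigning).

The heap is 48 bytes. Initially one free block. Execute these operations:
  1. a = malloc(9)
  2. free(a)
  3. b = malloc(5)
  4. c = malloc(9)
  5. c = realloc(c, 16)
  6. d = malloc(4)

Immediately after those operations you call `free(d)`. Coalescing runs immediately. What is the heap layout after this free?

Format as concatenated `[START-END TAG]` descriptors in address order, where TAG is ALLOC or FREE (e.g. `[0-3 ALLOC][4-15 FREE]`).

Op 1: a = malloc(9) -> a = 0; heap: [0-8 ALLOC][9-47 FREE]
Op 2: free(a) -> (freed a); heap: [0-47 FREE]
Op 3: b = malloc(5) -> b = 0; heap: [0-4 ALLOC][5-47 FREE]
Op 4: c = malloc(9) -> c = 5; heap: [0-4 ALLOC][5-13 ALLOC][14-47 FREE]
Op 5: c = realloc(c, 16) -> c = 5; heap: [0-4 ALLOC][5-20 ALLOC][21-47 FREE]
Op 6: d = malloc(4) -> d = 21; heap: [0-4 ALLOC][5-20 ALLOC][21-24 ALLOC][25-47 FREE]
free(d): d = 21 -> block [21-24 ALLOC]; mark free, coalesce with adjacent free neighbors -> [0-4 ALLOC][5-20 ALLOC][21-47 FREE]

Answer: [0-4 ALLOC][5-20 ALLOC][21-47 FREE]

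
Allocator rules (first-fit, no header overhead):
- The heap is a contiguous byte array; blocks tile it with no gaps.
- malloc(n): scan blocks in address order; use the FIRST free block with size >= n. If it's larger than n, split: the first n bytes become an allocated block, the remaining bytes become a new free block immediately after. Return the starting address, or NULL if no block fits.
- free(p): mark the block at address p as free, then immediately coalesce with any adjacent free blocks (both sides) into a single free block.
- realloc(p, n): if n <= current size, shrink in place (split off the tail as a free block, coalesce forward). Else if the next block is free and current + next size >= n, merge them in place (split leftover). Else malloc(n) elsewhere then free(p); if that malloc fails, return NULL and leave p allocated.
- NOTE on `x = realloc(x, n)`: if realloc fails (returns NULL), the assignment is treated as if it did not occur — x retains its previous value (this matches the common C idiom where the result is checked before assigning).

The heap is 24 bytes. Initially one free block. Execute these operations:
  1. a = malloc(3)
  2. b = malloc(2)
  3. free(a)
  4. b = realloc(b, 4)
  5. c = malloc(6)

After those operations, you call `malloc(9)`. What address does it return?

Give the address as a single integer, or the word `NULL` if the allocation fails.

Answer: 13

Derivation:
Op 1: a = malloc(3) -> a = 0; heap: [0-2 ALLOC][3-23 FREE]
Op 2: b = malloc(2) -> b = 3; heap: [0-2 ALLOC][3-4 ALLOC][5-23 FREE]
Op 3: free(a) -> (freed a); heap: [0-2 FREE][3-4 ALLOC][5-23 FREE]
Op 4: b = realloc(b, 4) -> b = 3; heap: [0-2 FREE][3-6 ALLOC][7-23 FREE]
Op 5: c = malloc(6) -> c = 7; heap: [0-2 FREE][3-6 ALLOC][7-12 ALLOC][13-23 FREE]
malloc(9): first-fit scan over [0-2 FREE][3-6 ALLOC][7-12 ALLOC][13-23 FREE] -> 13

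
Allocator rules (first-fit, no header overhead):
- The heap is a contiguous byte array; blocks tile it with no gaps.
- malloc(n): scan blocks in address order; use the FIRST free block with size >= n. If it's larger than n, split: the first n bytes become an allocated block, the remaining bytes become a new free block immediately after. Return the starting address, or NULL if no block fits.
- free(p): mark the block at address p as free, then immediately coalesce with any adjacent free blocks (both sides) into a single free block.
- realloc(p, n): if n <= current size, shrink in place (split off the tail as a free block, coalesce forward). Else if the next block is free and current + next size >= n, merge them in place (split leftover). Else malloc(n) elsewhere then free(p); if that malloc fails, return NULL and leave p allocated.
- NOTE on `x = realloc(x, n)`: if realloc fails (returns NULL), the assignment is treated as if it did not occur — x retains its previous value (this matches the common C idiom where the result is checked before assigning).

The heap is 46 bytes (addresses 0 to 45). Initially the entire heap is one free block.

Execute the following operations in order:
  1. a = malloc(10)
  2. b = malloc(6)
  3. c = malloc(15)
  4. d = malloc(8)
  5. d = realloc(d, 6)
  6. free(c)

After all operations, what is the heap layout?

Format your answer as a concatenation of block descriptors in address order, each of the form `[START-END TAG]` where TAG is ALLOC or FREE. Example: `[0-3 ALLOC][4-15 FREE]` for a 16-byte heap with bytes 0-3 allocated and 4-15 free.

Op 1: a = malloc(10) -> a = 0; heap: [0-9 ALLOC][10-45 FREE]
Op 2: b = malloc(6) -> b = 10; heap: [0-9 ALLOC][10-15 ALLOC][16-45 FREE]
Op 3: c = malloc(15) -> c = 16; heap: [0-9 ALLOC][10-15 ALLOC][16-30 ALLOC][31-45 FREE]
Op 4: d = malloc(8) -> d = 31; heap: [0-9 ALLOC][10-15 ALLOC][16-30 ALLOC][31-38 ALLOC][39-45 FREE]
Op 5: d = realloc(d, 6) -> d = 31; heap: [0-9 ALLOC][10-15 ALLOC][16-30 ALLOC][31-36 ALLOC][37-45 FREE]
Op 6: free(c) -> (freed c); heap: [0-9 ALLOC][10-15 ALLOC][16-30 FREE][31-36 ALLOC][37-45 FREE]

Answer: [0-9 ALLOC][10-15 ALLOC][16-30 FREE][31-36 ALLOC][37-45 FREE]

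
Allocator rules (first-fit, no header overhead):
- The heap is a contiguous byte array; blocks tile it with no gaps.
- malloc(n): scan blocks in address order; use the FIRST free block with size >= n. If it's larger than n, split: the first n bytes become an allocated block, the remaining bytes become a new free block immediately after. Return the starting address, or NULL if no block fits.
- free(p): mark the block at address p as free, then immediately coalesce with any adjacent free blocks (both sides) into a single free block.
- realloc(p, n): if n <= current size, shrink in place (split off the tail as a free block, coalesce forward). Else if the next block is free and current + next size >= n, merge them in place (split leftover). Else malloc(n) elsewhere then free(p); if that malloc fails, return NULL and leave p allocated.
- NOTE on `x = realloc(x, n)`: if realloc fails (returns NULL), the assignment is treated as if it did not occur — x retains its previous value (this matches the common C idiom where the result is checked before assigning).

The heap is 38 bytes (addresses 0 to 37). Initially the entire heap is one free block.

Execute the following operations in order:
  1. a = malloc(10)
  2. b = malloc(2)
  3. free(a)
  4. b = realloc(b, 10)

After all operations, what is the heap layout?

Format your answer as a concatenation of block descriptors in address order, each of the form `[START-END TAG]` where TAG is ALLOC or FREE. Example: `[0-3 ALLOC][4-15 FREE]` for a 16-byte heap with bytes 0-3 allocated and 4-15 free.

Answer: [0-9 FREE][10-19 ALLOC][20-37 FREE]

Derivation:
Op 1: a = malloc(10) -> a = 0; heap: [0-9 ALLOC][10-37 FREE]
Op 2: b = malloc(2) -> b = 10; heap: [0-9 ALLOC][10-11 ALLOC][12-37 FREE]
Op 3: free(a) -> (freed a); heap: [0-9 FREE][10-11 ALLOC][12-37 FREE]
Op 4: b = realloc(b, 10) -> b = 10; heap: [0-9 FREE][10-19 ALLOC][20-37 FREE]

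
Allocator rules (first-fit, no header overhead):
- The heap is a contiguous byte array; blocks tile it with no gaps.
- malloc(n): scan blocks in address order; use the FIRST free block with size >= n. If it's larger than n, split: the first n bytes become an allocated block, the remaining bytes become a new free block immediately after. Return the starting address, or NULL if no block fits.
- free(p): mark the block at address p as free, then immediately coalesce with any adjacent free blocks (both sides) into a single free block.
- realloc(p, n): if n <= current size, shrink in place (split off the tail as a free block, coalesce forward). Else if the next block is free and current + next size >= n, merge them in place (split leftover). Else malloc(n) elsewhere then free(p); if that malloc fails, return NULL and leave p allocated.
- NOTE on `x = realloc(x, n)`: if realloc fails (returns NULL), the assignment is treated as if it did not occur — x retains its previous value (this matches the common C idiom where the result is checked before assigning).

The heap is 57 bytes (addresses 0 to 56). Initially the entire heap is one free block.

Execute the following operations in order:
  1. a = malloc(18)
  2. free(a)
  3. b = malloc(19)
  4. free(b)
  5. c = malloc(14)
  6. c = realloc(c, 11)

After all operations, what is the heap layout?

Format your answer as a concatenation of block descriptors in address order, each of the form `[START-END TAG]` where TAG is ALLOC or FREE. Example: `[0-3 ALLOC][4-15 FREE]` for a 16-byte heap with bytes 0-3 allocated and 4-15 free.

Answer: [0-10 ALLOC][11-56 FREE]

Derivation:
Op 1: a = malloc(18) -> a = 0; heap: [0-17 ALLOC][18-56 FREE]
Op 2: free(a) -> (freed a); heap: [0-56 FREE]
Op 3: b = malloc(19) -> b = 0; heap: [0-18 ALLOC][19-56 FREE]
Op 4: free(b) -> (freed b); heap: [0-56 FREE]
Op 5: c = malloc(14) -> c = 0; heap: [0-13 ALLOC][14-56 FREE]
Op 6: c = realloc(c, 11) -> c = 0; heap: [0-10 ALLOC][11-56 FREE]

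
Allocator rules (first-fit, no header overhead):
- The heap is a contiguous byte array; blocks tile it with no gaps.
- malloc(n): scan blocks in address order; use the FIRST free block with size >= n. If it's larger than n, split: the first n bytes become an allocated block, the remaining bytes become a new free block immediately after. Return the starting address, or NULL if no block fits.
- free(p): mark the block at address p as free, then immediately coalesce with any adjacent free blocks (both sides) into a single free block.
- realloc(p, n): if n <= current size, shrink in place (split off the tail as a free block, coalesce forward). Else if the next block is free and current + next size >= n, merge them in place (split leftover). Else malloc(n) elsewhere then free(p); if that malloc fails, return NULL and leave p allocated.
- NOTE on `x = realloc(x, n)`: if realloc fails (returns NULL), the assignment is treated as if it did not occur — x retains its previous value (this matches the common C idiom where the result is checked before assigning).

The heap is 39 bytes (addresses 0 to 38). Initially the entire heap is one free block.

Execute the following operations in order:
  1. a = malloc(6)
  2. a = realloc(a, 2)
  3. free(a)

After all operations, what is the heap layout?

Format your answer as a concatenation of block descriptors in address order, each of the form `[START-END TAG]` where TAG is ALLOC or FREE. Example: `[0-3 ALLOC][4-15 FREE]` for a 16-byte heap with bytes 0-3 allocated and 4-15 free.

Answer: [0-38 FREE]

Derivation:
Op 1: a = malloc(6) -> a = 0; heap: [0-5 ALLOC][6-38 FREE]
Op 2: a = realloc(a, 2) -> a = 0; heap: [0-1 ALLOC][2-38 FREE]
Op 3: free(a) -> (freed a); heap: [0-38 FREE]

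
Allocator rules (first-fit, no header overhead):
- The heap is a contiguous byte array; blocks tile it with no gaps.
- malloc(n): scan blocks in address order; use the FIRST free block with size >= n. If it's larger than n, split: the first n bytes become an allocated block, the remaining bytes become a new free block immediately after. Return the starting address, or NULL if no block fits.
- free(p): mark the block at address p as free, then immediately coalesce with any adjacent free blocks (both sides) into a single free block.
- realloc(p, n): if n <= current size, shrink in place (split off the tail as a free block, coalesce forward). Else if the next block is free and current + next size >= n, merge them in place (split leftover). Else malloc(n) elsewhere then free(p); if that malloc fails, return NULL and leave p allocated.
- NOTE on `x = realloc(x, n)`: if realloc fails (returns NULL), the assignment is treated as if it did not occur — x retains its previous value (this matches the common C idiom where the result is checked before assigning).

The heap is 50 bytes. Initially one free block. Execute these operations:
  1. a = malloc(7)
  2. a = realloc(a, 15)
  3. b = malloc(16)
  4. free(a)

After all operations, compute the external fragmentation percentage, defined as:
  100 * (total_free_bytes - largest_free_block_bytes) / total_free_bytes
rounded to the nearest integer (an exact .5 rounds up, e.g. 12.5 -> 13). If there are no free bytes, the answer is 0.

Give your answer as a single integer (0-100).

Op 1: a = malloc(7) -> a = 0; heap: [0-6 ALLOC][7-49 FREE]
Op 2: a = realloc(a, 15) -> a = 0; heap: [0-14 ALLOC][15-49 FREE]
Op 3: b = malloc(16) -> b = 15; heap: [0-14 ALLOC][15-30 ALLOC][31-49 FREE]
Op 4: free(a) -> (freed a); heap: [0-14 FREE][15-30 ALLOC][31-49 FREE]
Free blocks: [15 19] total_free=34 largest=19 -> 100*(34-19)/34 = 1500/34 ≈ 44.118 -> rounds to 44

Answer: 44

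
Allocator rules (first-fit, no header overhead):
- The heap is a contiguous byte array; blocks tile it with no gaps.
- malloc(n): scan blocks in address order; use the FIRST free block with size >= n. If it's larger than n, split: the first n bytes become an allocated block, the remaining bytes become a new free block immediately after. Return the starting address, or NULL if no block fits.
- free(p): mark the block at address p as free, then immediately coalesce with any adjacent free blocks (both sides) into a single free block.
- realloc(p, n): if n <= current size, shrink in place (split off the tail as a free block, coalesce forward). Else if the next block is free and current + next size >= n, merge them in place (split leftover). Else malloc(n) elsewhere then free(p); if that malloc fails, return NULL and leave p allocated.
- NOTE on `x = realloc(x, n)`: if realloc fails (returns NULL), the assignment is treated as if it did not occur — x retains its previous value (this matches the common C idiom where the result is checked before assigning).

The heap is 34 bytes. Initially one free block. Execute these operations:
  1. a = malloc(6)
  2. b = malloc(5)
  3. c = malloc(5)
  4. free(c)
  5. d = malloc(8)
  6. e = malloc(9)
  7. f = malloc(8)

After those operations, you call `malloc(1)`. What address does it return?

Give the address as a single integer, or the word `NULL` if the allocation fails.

Op 1: a = malloc(6) -> a = 0; heap: [0-5 ALLOC][6-33 FREE]
Op 2: b = malloc(5) -> b = 6; heap: [0-5 ALLOC][6-10 ALLOC][11-33 FREE]
Op 3: c = malloc(5) -> c = 11; heap: [0-5 ALLOC][6-10 ALLOC][11-15 ALLOC][16-33 FREE]
Op 4: free(c) -> (freed c); heap: [0-5 ALLOC][6-10 ALLOC][11-33 FREE]
Op 5: d = malloc(8) -> d = 11; heap: [0-5 ALLOC][6-10 ALLOC][11-18 ALLOC][19-33 FREE]
Op 6: e = malloc(9) -> e = 19; heap: [0-5 ALLOC][6-10 ALLOC][11-18 ALLOC][19-27 ALLOC][28-33 FREE]
Op 7: f = malloc(8) -> f = NULL; heap: [0-5 ALLOC][6-10 ALLOC][11-18 ALLOC][19-27 ALLOC][28-33 FREE]
malloc(1): first-fit scan over [0-5 ALLOC][6-10 ALLOC][11-18 ALLOC][19-27 ALLOC][28-33 FREE] -> 28

Answer: 28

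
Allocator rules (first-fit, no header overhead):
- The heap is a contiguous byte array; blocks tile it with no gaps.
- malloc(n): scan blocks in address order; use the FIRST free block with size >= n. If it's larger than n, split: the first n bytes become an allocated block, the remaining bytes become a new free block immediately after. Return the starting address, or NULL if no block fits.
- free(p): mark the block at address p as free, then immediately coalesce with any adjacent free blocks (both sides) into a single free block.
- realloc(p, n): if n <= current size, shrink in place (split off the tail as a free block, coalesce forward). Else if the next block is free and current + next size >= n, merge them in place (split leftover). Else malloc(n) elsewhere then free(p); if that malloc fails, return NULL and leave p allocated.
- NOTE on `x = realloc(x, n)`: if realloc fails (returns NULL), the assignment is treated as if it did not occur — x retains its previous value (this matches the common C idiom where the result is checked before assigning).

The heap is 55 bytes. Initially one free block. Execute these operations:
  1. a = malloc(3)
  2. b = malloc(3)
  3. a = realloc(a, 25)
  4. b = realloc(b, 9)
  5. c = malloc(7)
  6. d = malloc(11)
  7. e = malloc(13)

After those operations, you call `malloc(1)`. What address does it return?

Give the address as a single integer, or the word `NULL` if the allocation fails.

Op 1: a = malloc(3) -> a = 0; heap: [0-2 ALLOC][3-54 FREE]
Op 2: b = malloc(3) -> b = 3; heap: [0-2 ALLOC][3-5 ALLOC][6-54 FREE]
Op 3: a = realloc(a, 25) -> a = 6; heap: [0-2 FREE][3-5 ALLOC][6-30 ALLOC][31-54 FREE]
Op 4: b = realloc(b, 9) -> b = 31; heap: [0-5 FREE][6-30 ALLOC][31-39 ALLOC][40-54 FREE]
Op 5: c = malloc(7) -> c = 40; heap: [0-5 FREE][6-30 ALLOC][31-39 ALLOC][40-46 ALLOC][47-54 FREE]
Op 6: d = malloc(11) -> d = NULL; heap: [0-5 FREE][6-30 ALLOC][31-39 ALLOC][40-46 ALLOC][47-54 FREE]
Op 7: e = malloc(13) -> e = NULL; heap: [0-5 FREE][6-30 ALLOC][31-39 ALLOC][40-46 ALLOC][47-54 FREE]
malloc(1): first-fit scan over [0-5 FREE][6-30 ALLOC][31-39 ALLOC][40-46 ALLOC][47-54 FREE] -> 0

Answer: 0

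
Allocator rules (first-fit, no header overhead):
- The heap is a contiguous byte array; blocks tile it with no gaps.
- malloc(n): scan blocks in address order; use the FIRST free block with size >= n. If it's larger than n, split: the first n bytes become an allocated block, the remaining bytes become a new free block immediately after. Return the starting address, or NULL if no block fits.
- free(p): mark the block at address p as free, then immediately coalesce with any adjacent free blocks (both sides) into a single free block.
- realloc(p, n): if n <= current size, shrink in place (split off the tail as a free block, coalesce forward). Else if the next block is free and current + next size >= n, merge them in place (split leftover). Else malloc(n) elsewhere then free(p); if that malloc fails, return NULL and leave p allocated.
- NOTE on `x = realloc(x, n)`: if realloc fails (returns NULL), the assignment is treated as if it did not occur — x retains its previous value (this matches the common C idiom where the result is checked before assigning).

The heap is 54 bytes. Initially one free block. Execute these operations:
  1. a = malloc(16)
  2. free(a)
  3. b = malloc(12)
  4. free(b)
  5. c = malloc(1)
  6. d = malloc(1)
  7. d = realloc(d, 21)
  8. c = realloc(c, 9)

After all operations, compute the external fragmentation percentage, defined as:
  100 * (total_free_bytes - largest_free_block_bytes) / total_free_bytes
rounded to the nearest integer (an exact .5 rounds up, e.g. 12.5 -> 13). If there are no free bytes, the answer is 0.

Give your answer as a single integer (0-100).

Answer: 4

Derivation:
Op 1: a = malloc(16) -> a = 0; heap: [0-15 ALLOC][16-53 FREE]
Op 2: free(a) -> (freed a); heap: [0-53 FREE]
Op 3: b = malloc(12) -> b = 0; heap: [0-11 ALLOC][12-53 FREE]
Op 4: free(b) -> (freed b); heap: [0-53 FREE]
Op 5: c = malloc(1) -> c = 0; heap: [0-0 ALLOC][1-53 FREE]
Op 6: d = malloc(1) -> d = 1; heap: [0-0 ALLOC][1-1 ALLOC][2-53 FREE]
Op 7: d = realloc(d, 21) -> d = 1; heap: [0-0 ALLOC][1-21 ALLOC][22-53 FREE]
Op 8: c = realloc(c, 9) -> c = 22; heap: [0-0 FREE][1-21 ALLOC][22-30 ALLOC][31-53 FREE]
Free blocks: [1 23] total_free=24 largest=23 -> 100*(24-23)/24 = 100/24 ≈ 4.167 -> rounds to 4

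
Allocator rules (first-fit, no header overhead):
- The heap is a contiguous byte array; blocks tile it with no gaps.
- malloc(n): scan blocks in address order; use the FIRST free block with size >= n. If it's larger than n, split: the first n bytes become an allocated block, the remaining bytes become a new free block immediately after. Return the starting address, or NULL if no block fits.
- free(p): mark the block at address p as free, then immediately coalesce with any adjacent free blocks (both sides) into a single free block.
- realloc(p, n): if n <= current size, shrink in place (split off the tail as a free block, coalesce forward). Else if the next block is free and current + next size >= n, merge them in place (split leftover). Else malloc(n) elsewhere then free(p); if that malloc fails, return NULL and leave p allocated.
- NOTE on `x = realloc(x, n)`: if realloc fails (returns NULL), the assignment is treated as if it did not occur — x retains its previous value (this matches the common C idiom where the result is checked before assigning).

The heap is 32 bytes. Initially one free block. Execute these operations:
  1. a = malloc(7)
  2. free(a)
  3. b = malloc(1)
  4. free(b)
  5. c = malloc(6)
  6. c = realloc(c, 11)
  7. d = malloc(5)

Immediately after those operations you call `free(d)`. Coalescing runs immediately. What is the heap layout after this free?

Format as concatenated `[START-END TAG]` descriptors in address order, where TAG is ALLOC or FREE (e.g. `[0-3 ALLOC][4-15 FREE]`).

Answer: [0-10 ALLOC][11-31 FREE]

Derivation:
Op 1: a = malloc(7) -> a = 0; heap: [0-6 ALLOC][7-31 FREE]
Op 2: free(a) -> (freed a); heap: [0-31 FREE]
Op 3: b = malloc(1) -> b = 0; heap: [0-0 ALLOC][1-31 FREE]
Op 4: free(b) -> (freed b); heap: [0-31 FREE]
Op 5: c = malloc(6) -> c = 0; heap: [0-5 ALLOC][6-31 FREE]
Op 6: c = realloc(c, 11) -> c = 0; heap: [0-10 ALLOC][11-31 FREE]
Op 7: d = malloc(5) -> d = 11; heap: [0-10 ALLOC][11-15 ALLOC][16-31 FREE]
free(d): d = 11 -> block [11-15 ALLOC]; mark free, coalesce with adjacent free neighbors -> [0-10 ALLOC][11-31 FREE]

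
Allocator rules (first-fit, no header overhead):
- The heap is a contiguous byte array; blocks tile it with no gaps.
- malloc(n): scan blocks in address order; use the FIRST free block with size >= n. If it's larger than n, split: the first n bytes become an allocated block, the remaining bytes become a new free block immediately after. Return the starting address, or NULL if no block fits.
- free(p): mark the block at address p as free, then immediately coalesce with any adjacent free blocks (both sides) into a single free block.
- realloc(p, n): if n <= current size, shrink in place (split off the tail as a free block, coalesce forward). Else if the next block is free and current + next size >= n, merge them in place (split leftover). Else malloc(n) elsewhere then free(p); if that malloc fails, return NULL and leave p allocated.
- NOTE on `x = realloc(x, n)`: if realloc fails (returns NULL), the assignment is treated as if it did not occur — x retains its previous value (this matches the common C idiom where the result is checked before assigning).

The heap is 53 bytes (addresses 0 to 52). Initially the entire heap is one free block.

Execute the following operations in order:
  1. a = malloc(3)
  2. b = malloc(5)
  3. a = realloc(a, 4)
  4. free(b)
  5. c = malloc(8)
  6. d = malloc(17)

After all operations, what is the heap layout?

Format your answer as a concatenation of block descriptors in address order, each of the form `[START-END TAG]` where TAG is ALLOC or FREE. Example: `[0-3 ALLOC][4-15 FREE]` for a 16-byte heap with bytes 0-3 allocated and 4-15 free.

Answer: [0-7 ALLOC][8-11 ALLOC][12-28 ALLOC][29-52 FREE]

Derivation:
Op 1: a = malloc(3) -> a = 0; heap: [0-2 ALLOC][3-52 FREE]
Op 2: b = malloc(5) -> b = 3; heap: [0-2 ALLOC][3-7 ALLOC][8-52 FREE]
Op 3: a = realloc(a, 4) -> a = 8; heap: [0-2 FREE][3-7 ALLOC][8-11 ALLOC][12-52 FREE]
Op 4: free(b) -> (freed b); heap: [0-7 FREE][8-11 ALLOC][12-52 FREE]
Op 5: c = malloc(8) -> c = 0; heap: [0-7 ALLOC][8-11 ALLOC][12-52 FREE]
Op 6: d = malloc(17) -> d = 12; heap: [0-7 ALLOC][8-11 ALLOC][12-28 ALLOC][29-52 FREE]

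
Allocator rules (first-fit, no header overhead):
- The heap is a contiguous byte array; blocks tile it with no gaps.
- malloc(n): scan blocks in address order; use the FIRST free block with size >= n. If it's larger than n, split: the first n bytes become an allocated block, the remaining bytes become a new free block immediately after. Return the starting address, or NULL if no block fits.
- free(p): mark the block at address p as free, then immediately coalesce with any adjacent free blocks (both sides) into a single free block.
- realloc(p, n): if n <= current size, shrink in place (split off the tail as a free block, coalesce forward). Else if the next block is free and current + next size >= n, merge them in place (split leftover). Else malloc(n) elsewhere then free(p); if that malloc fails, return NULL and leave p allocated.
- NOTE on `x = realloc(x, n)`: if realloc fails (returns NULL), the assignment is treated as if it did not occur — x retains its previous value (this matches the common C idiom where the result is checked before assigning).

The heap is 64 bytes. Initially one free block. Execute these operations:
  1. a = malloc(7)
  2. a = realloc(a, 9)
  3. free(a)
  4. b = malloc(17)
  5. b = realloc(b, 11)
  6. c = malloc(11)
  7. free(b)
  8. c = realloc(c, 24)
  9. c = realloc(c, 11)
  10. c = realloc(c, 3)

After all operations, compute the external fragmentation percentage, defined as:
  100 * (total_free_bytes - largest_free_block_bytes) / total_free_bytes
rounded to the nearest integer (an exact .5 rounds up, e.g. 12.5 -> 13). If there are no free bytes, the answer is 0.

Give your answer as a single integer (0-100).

Op 1: a = malloc(7) -> a = 0; heap: [0-6 ALLOC][7-63 FREE]
Op 2: a = realloc(a, 9) -> a = 0; heap: [0-8 ALLOC][9-63 FREE]
Op 3: free(a) -> (freed a); heap: [0-63 FREE]
Op 4: b = malloc(17) -> b = 0; heap: [0-16 ALLOC][17-63 FREE]
Op 5: b = realloc(b, 11) -> b = 0; heap: [0-10 ALLOC][11-63 FREE]
Op 6: c = malloc(11) -> c = 11; heap: [0-10 ALLOC][11-21 ALLOC][22-63 FREE]
Op 7: free(b) -> (freed b); heap: [0-10 FREE][11-21 ALLOC][22-63 FREE]
Op 8: c = realloc(c, 24) -> c = 11; heap: [0-10 FREE][11-34 ALLOC][35-63 FREE]
Op 9: c = realloc(c, 11) -> c = 11; heap: [0-10 FREE][11-21 ALLOC][22-63 FREE]
Op 10: c = realloc(c, 3) -> c = 11; heap: [0-10 FREE][11-13 ALLOC][14-63 FREE]
Free blocks: [11 50] total_free=61 largest=50 -> 100*(61-50)/61 = 1100/61 ≈ 18.033 -> rounds to 18

Answer: 18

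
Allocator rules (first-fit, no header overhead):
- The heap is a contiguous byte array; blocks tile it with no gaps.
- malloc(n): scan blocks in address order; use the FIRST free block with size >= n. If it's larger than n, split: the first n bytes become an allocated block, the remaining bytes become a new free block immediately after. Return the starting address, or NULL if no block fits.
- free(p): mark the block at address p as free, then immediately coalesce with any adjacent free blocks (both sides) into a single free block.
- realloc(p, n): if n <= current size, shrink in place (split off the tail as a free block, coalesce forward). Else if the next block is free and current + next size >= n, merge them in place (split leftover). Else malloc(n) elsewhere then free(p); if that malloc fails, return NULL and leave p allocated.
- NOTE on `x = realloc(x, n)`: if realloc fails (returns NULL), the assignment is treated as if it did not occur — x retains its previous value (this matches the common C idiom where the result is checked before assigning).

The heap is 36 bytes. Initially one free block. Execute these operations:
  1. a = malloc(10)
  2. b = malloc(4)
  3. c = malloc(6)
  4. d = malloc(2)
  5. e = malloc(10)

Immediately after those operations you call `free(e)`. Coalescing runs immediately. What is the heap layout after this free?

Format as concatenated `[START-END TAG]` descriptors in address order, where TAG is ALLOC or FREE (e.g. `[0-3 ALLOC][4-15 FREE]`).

Answer: [0-9 ALLOC][10-13 ALLOC][14-19 ALLOC][20-21 ALLOC][22-35 FREE]

Derivation:
Op 1: a = malloc(10) -> a = 0; heap: [0-9 ALLOC][10-35 FREE]
Op 2: b = malloc(4) -> b = 10; heap: [0-9 ALLOC][10-13 ALLOC][14-35 FREE]
Op 3: c = malloc(6) -> c = 14; heap: [0-9 ALLOC][10-13 ALLOC][14-19 ALLOC][20-35 FREE]
Op 4: d = malloc(2) -> d = 20; heap: [0-9 ALLOC][10-13 ALLOC][14-19 ALLOC][20-21 ALLOC][22-35 FREE]
Op 5: e = malloc(10) -> e = 22; heap: [0-9 ALLOC][10-13 ALLOC][14-19 ALLOC][20-21 ALLOC][22-31 ALLOC][32-35 FREE]
free(e): e = 22 -> block [22-31 ALLOC]; mark free, coalesce with adjacent free neighbors -> [0-9 ALLOC][10-13 ALLOC][14-19 ALLOC][20-21 ALLOC][22-35 FREE]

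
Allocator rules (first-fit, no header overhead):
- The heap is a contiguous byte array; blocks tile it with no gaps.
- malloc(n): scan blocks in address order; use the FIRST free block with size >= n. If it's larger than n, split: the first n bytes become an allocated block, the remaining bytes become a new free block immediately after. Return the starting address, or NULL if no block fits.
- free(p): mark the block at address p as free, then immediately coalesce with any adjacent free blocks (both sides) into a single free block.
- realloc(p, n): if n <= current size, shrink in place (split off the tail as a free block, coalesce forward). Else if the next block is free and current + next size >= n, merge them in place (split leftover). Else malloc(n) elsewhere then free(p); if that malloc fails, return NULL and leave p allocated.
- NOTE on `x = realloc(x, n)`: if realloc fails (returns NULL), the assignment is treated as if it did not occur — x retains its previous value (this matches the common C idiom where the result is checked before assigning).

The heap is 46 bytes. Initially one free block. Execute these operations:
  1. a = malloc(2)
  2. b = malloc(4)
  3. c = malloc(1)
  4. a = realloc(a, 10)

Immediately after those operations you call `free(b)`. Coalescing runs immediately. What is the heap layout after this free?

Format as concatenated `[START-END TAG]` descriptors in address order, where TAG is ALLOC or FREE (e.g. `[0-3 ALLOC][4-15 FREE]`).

Answer: [0-5 FREE][6-6 ALLOC][7-16 ALLOC][17-45 FREE]

Derivation:
Op 1: a = malloc(2) -> a = 0; heap: [0-1 ALLOC][2-45 FREE]
Op 2: b = malloc(4) -> b = 2; heap: [0-1 ALLOC][2-5 ALLOC][6-45 FREE]
Op 3: c = malloc(1) -> c = 6; heap: [0-1 ALLOC][2-5 ALLOC][6-6 ALLOC][7-45 FREE]
Op 4: a = realloc(a, 10) -> a = 7; heap: [0-1 FREE][2-5 ALLOC][6-6 ALLOC][7-16 ALLOC][17-45 FREE]
free(b): b = 2 -> block [2-5 ALLOC]; mark free, coalesce with adjacent free neighbors -> [0-5 FREE][6-6 ALLOC][7-16 ALLOC][17-45 FREE]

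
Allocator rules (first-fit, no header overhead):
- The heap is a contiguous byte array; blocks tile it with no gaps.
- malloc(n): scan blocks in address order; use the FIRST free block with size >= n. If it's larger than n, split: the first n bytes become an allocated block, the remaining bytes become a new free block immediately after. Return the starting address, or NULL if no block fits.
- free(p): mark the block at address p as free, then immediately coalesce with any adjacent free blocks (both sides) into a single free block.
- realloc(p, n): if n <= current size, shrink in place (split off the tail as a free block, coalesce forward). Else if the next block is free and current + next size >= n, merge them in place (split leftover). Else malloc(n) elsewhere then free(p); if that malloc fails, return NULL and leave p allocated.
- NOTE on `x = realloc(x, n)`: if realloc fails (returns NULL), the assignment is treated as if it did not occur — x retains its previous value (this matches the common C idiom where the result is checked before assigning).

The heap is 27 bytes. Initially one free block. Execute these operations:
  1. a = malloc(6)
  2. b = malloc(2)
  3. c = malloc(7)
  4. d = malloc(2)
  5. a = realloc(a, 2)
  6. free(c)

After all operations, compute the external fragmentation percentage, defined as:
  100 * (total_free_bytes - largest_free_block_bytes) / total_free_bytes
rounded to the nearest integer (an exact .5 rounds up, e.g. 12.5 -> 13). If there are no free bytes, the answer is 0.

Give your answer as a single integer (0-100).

Answer: 52

Derivation:
Op 1: a = malloc(6) -> a = 0; heap: [0-5 ALLOC][6-26 FREE]
Op 2: b = malloc(2) -> b = 6; heap: [0-5 ALLOC][6-7 ALLOC][8-26 FREE]
Op 3: c = malloc(7) -> c = 8; heap: [0-5 ALLOC][6-7 ALLOC][8-14 ALLOC][15-26 FREE]
Op 4: d = malloc(2) -> d = 15; heap: [0-5 ALLOC][6-7 ALLOC][8-14 ALLOC][15-16 ALLOC][17-26 FREE]
Op 5: a = realloc(a, 2) -> a = 0; heap: [0-1 ALLOC][2-5 FREE][6-7 ALLOC][8-14 ALLOC][15-16 ALLOC][17-26 FREE]
Op 6: free(c) -> (freed c); heap: [0-1 ALLOC][2-5 FREE][6-7 ALLOC][8-14 FREE][15-16 ALLOC][17-26 FREE]
Free blocks: [4 7 10] total_free=21 largest=10 -> 100*(21-10)/21 = 1100/21 ≈ 52.381 -> rounds to 52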